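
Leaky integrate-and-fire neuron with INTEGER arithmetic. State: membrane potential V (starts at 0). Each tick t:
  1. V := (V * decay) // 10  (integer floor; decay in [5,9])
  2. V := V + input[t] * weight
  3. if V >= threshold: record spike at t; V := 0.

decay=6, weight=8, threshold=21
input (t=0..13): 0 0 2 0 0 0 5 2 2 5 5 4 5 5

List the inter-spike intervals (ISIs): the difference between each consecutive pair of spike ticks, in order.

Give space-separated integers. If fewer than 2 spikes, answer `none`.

Answer: 2 1 1 1 1 1

Derivation:
t=0: input=0 -> V=0
t=1: input=0 -> V=0
t=2: input=2 -> V=16
t=3: input=0 -> V=9
t=4: input=0 -> V=5
t=5: input=0 -> V=3
t=6: input=5 -> V=0 FIRE
t=7: input=2 -> V=16
t=8: input=2 -> V=0 FIRE
t=9: input=5 -> V=0 FIRE
t=10: input=5 -> V=0 FIRE
t=11: input=4 -> V=0 FIRE
t=12: input=5 -> V=0 FIRE
t=13: input=5 -> V=0 FIRE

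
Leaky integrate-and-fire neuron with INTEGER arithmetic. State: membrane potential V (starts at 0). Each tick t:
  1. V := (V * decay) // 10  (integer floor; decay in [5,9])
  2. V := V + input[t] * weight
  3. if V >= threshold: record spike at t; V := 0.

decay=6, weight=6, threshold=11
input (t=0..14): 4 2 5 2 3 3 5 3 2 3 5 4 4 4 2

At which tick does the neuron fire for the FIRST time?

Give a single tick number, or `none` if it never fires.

Answer: 0

Derivation:
t=0: input=4 -> V=0 FIRE
t=1: input=2 -> V=0 FIRE
t=2: input=5 -> V=0 FIRE
t=3: input=2 -> V=0 FIRE
t=4: input=3 -> V=0 FIRE
t=5: input=3 -> V=0 FIRE
t=6: input=5 -> V=0 FIRE
t=7: input=3 -> V=0 FIRE
t=8: input=2 -> V=0 FIRE
t=9: input=3 -> V=0 FIRE
t=10: input=5 -> V=0 FIRE
t=11: input=4 -> V=0 FIRE
t=12: input=4 -> V=0 FIRE
t=13: input=4 -> V=0 FIRE
t=14: input=2 -> V=0 FIRE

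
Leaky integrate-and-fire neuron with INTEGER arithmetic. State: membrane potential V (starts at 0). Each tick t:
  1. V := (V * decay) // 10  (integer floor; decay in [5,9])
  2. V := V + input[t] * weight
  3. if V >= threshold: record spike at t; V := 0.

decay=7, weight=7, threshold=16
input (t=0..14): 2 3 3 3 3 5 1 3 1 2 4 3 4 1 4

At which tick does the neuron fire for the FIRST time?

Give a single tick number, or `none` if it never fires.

t=0: input=2 -> V=14
t=1: input=3 -> V=0 FIRE
t=2: input=3 -> V=0 FIRE
t=3: input=3 -> V=0 FIRE
t=4: input=3 -> V=0 FIRE
t=5: input=5 -> V=0 FIRE
t=6: input=1 -> V=7
t=7: input=3 -> V=0 FIRE
t=8: input=1 -> V=7
t=9: input=2 -> V=0 FIRE
t=10: input=4 -> V=0 FIRE
t=11: input=3 -> V=0 FIRE
t=12: input=4 -> V=0 FIRE
t=13: input=1 -> V=7
t=14: input=4 -> V=0 FIRE

Answer: 1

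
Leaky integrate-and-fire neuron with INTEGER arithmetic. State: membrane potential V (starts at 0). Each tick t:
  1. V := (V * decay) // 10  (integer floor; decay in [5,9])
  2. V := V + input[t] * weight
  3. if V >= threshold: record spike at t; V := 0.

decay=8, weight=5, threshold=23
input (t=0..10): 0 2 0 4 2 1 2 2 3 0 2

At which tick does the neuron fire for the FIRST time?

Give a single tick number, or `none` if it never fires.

Answer: 3

Derivation:
t=0: input=0 -> V=0
t=1: input=2 -> V=10
t=2: input=0 -> V=8
t=3: input=4 -> V=0 FIRE
t=4: input=2 -> V=10
t=5: input=1 -> V=13
t=6: input=2 -> V=20
t=7: input=2 -> V=0 FIRE
t=8: input=3 -> V=15
t=9: input=0 -> V=12
t=10: input=2 -> V=19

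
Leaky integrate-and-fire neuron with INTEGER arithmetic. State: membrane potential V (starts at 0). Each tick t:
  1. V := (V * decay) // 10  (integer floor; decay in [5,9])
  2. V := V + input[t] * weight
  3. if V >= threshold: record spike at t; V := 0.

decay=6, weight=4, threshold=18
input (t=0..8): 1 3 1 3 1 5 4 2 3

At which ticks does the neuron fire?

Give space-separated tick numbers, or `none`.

Answer: 3 5 8

Derivation:
t=0: input=1 -> V=4
t=1: input=3 -> V=14
t=2: input=1 -> V=12
t=3: input=3 -> V=0 FIRE
t=4: input=1 -> V=4
t=5: input=5 -> V=0 FIRE
t=6: input=4 -> V=16
t=7: input=2 -> V=17
t=8: input=3 -> V=0 FIRE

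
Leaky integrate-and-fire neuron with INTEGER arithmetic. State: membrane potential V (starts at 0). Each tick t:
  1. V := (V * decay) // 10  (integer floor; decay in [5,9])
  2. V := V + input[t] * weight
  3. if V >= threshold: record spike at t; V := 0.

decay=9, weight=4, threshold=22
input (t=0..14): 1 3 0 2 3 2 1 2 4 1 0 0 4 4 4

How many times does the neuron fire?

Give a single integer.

t=0: input=1 -> V=4
t=1: input=3 -> V=15
t=2: input=0 -> V=13
t=3: input=2 -> V=19
t=4: input=3 -> V=0 FIRE
t=5: input=2 -> V=8
t=6: input=1 -> V=11
t=7: input=2 -> V=17
t=8: input=4 -> V=0 FIRE
t=9: input=1 -> V=4
t=10: input=0 -> V=3
t=11: input=0 -> V=2
t=12: input=4 -> V=17
t=13: input=4 -> V=0 FIRE
t=14: input=4 -> V=16

Answer: 3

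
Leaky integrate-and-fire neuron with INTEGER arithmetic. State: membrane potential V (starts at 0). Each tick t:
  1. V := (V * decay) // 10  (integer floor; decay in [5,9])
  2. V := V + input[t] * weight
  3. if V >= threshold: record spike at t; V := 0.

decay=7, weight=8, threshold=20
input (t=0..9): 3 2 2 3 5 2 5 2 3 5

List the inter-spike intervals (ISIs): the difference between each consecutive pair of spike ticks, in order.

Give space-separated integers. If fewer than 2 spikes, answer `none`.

Answer: 2 1 1 2 2 1

Derivation:
t=0: input=3 -> V=0 FIRE
t=1: input=2 -> V=16
t=2: input=2 -> V=0 FIRE
t=3: input=3 -> V=0 FIRE
t=4: input=5 -> V=0 FIRE
t=5: input=2 -> V=16
t=6: input=5 -> V=0 FIRE
t=7: input=2 -> V=16
t=8: input=3 -> V=0 FIRE
t=9: input=5 -> V=0 FIRE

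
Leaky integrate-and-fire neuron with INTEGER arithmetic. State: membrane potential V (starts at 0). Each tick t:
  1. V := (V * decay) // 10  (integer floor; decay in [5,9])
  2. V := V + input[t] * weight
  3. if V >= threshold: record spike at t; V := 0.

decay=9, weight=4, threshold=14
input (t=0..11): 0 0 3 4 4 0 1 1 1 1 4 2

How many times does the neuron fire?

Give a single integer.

Answer: 3

Derivation:
t=0: input=0 -> V=0
t=1: input=0 -> V=0
t=2: input=3 -> V=12
t=3: input=4 -> V=0 FIRE
t=4: input=4 -> V=0 FIRE
t=5: input=0 -> V=0
t=6: input=1 -> V=4
t=7: input=1 -> V=7
t=8: input=1 -> V=10
t=9: input=1 -> V=13
t=10: input=4 -> V=0 FIRE
t=11: input=2 -> V=8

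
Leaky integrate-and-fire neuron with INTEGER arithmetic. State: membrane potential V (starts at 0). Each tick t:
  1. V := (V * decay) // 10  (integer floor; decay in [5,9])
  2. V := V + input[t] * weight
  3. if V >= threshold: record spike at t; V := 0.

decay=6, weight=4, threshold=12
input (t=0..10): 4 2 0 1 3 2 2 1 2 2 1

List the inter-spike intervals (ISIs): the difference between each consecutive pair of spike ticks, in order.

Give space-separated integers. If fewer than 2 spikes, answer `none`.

t=0: input=4 -> V=0 FIRE
t=1: input=2 -> V=8
t=2: input=0 -> V=4
t=3: input=1 -> V=6
t=4: input=3 -> V=0 FIRE
t=5: input=2 -> V=8
t=6: input=2 -> V=0 FIRE
t=7: input=1 -> V=4
t=8: input=2 -> V=10
t=9: input=2 -> V=0 FIRE
t=10: input=1 -> V=4

Answer: 4 2 3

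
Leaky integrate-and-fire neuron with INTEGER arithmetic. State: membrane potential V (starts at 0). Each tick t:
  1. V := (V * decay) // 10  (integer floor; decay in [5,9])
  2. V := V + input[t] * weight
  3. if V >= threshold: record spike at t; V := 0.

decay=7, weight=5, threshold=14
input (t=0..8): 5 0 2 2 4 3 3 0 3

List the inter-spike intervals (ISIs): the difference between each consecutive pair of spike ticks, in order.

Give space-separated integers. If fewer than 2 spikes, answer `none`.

Answer: 3 1 1 1 2

Derivation:
t=0: input=5 -> V=0 FIRE
t=1: input=0 -> V=0
t=2: input=2 -> V=10
t=3: input=2 -> V=0 FIRE
t=4: input=4 -> V=0 FIRE
t=5: input=3 -> V=0 FIRE
t=6: input=3 -> V=0 FIRE
t=7: input=0 -> V=0
t=8: input=3 -> V=0 FIRE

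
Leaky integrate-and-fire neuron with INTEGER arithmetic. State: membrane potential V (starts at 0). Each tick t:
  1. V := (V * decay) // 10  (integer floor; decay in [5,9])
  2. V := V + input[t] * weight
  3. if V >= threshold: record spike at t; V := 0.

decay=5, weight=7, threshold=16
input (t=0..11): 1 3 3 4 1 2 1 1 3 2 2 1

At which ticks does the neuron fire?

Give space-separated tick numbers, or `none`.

t=0: input=1 -> V=7
t=1: input=3 -> V=0 FIRE
t=2: input=3 -> V=0 FIRE
t=3: input=4 -> V=0 FIRE
t=4: input=1 -> V=7
t=5: input=2 -> V=0 FIRE
t=6: input=1 -> V=7
t=7: input=1 -> V=10
t=8: input=3 -> V=0 FIRE
t=9: input=2 -> V=14
t=10: input=2 -> V=0 FIRE
t=11: input=1 -> V=7

Answer: 1 2 3 5 8 10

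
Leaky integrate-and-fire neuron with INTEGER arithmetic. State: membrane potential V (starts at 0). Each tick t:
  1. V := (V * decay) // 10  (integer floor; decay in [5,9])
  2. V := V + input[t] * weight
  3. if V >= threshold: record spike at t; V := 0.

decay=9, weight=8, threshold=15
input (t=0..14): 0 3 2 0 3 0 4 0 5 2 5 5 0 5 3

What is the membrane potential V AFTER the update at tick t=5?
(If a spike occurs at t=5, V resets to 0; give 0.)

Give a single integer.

Answer: 0

Derivation:
t=0: input=0 -> V=0
t=1: input=3 -> V=0 FIRE
t=2: input=2 -> V=0 FIRE
t=3: input=0 -> V=0
t=4: input=3 -> V=0 FIRE
t=5: input=0 -> V=0
t=6: input=4 -> V=0 FIRE
t=7: input=0 -> V=0
t=8: input=5 -> V=0 FIRE
t=9: input=2 -> V=0 FIRE
t=10: input=5 -> V=0 FIRE
t=11: input=5 -> V=0 FIRE
t=12: input=0 -> V=0
t=13: input=5 -> V=0 FIRE
t=14: input=3 -> V=0 FIRE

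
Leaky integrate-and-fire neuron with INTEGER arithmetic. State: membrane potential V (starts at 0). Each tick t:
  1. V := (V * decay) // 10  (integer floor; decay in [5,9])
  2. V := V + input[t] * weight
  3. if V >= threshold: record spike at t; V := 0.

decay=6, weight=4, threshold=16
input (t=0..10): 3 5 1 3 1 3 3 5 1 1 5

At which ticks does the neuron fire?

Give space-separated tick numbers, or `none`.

t=0: input=3 -> V=12
t=1: input=5 -> V=0 FIRE
t=2: input=1 -> V=4
t=3: input=3 -> V=14
t=4: input=1 -> V=12
t=5: input=3 -> V=0 FIRE
t=6: input=3 -> V=12
t=7: input=5 -> V=0 FIRE
t=8: input=1 -> V=4
t=9: input=1 -> V=6
t=10: input=5 -> V=0 FIRE

Answer: 1 5 7 10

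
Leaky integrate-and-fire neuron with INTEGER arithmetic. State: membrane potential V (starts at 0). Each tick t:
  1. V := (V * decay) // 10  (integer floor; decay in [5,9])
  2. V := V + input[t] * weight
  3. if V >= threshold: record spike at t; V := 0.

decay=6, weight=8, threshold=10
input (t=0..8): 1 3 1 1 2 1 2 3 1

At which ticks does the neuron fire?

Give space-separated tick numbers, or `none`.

Answer: 1 3 4 6 7

Derivation:
t=0: input=1 -> V=8
t=1: input=3 -> V=0 FIRE
t=2: input=1 -> V=8
t=3: input=1 -> V=0 FIRE
t=4: input=2 -> V=0 FIRE
t=5: input=1 -> V=8
t=6: input=2 -> V=0 FIRE
t=7: input=3 -> V=0 FIRE
t=8: input=1 -> V=8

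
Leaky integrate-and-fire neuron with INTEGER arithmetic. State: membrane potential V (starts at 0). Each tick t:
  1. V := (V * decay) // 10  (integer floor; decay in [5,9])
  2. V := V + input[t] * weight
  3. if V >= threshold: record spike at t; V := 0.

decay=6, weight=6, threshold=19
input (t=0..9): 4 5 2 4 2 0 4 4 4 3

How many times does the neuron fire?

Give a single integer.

Answer: 6

Derivation:
t=0: input=4 -> V=0 FIRE
t=1: input=5 -> V=0 FIRE
t=2: input=2 -> V=12
t=3: input=4 -> V=0 FIRE
t=4: input=2 -> V=12
t=5: input=0 -> V=7
t=6: input=4 -> V=0 FIRE
t=7: input=4 -> V=0 FIRE
t=8: input=4 -> V=0 FIRE
t=9: input=3 -> V=18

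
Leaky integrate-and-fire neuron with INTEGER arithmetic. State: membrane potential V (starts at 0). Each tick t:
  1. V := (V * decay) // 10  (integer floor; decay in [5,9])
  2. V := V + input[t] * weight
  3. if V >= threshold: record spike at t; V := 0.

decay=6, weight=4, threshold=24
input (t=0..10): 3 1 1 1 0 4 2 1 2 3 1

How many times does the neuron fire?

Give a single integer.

t=0: input=3 -> V=12
t=1: input=1 -> V=11
t=2: input=1 -> V=10
t=3: input=1 -> V=10
t=4: input=0 -> V=6
t=5: input=4 -> V=19
t=6: input=2 -> V=19
t=7: input=1 -> V=15
t=8: input=2 -> V=17
t=9: input=3 -> V=22
t=10: input=1 -> V=17

Answer: 0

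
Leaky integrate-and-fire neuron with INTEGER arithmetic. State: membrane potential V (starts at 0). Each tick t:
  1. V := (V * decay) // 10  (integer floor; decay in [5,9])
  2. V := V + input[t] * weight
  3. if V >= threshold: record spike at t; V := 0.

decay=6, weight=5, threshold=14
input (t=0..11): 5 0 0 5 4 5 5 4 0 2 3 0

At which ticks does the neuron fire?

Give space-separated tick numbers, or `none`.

Answer: 0 3 4 5 6 7 10

Derivation:
t=0: input=5 -> V=0 FIRE
t=1: input=0 -> V=0
t=2: input=0 -> V=0
t=3: input=5 -> V=0 FIRE
t=4: input=4 -> V=0 FIRE
t=5: input=5 -> V=0 FIRE
t=6: input=5 -> V=0 FIRE
t=7: input=4 -> V=0 FIRE
t=8: input=0 -> V=0
t=9: input=2 -> V=10
t=10: input=3 -> V=0 FIRE
t=11: input=0 -> V=0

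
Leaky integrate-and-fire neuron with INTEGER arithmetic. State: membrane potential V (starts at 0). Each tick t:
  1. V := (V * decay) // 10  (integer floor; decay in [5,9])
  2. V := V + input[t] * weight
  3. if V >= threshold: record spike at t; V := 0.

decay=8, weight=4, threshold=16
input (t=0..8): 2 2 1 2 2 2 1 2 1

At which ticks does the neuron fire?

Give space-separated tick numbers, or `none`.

t=0: input=2 -> V=8
t=1: input=2 -> V=14
t=2: input=1 -> V=15
t=3: input=2 -> V=0 FIRE
t=4: input=2 -> V=8
t=5: input=2 -> V=14
t=6: input=1 -> V=15
t=7: input=2 -> V=0 FIRE
t=8: input=1 -> V=4

Answer: 3 7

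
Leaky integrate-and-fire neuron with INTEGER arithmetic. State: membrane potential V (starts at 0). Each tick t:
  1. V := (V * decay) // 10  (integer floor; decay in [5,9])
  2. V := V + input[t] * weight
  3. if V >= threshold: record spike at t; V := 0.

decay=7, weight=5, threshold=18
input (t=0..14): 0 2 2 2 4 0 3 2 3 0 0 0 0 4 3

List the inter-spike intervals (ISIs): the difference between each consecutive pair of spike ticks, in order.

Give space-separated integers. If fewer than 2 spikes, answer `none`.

t=0: input=0 -> V=0
t=1: input=2 -> V=10
t=2: input=2 -> V=17
t=3: input=2 -> V=0 FIRE
t=4: input=4 -> V=0 FIRE
t=5: input=0 -> V=0
t=6: input=3 -> V=15
t=7: input=2 -> V=0 FIRE
t=8: input=3 -> V=15
t=9: input=0 -> V=10
t=10: input=0 -> V=7
t=11: input=0 -> V=4
t=12: input=0 -> V=2
t=13: input=4 -> V=0 FIRE
t=14: input=3 -> V=15

Answer: 1 3 6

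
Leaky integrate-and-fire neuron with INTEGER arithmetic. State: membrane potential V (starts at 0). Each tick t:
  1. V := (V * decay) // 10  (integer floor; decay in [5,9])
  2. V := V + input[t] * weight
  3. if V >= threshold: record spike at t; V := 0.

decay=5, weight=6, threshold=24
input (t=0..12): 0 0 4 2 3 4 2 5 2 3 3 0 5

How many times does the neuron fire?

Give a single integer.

t=0: input=0 -> V=0
t=1: input=0 -> V=0
t=2: input=4 -> V=0 FIRE
t=3: input=2 -> V=12
t=4: input=3 -> V=0 FIRE
t=5: input=4 -> V=0 FIRE
t=6: input=2 -> V=12
t=7: input=5 -> V=0 FIRE
t=8: input=2 -> V=12
t=9: input=3 -> V=0 FIRE
t=10: input=3 -> V=18
t=11: input=0 -> V=9
t=12: input=5 -> V=0 FIRE

Answer: 6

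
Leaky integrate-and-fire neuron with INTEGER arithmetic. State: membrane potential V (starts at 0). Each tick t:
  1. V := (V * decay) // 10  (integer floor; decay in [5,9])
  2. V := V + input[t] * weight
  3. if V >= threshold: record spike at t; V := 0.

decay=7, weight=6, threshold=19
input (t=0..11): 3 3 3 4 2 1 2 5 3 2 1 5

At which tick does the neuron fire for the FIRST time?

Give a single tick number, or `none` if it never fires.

Answer: 1

Derivation:
t=0: input=3 -> V=18
t=1: input=3 -> V=0 FIRE
t=2: input=3 -> V=18
t=3: input=4 -> V=0 FIRE
t=4: input=2 -> V=12
t=5: input=1 -> V=14
t=6: input=2 -> V=0 FIRE
t=7: input=5 -> V=0 FIRE
t=8: input=3 -> V=18
t=9: input=2 -> V=0 FIRE
t=10: input=1 -> V=6
t=11: input=5 -> V=0 FIRE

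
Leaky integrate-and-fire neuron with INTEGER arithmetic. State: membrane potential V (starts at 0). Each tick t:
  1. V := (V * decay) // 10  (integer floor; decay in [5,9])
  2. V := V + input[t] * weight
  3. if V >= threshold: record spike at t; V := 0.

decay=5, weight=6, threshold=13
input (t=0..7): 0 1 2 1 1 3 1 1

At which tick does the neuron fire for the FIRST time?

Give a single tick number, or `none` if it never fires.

t=0: input=0 -> V=0
t=1: input=1 -> V=6
t=2: input=2 -> V=0 FIRE
t=3: input=1 -> V=6
t=4: input=1 -> V=9
t=5: input=3 -> V=0 FIRE
t=6: input=1 -> V=6
t=7: input=1 -> V=9

Answer: 2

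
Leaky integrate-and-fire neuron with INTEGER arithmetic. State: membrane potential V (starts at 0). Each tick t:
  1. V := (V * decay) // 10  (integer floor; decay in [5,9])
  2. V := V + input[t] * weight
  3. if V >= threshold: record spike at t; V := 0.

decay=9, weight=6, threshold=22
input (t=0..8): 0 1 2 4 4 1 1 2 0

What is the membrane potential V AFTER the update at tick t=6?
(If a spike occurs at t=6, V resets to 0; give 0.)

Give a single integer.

Answer: 11

Derivation:
t=0: input=0 -> V=0
t=1: input=1 -> V=6
t=2: input=2 -> V=17
t=3: input=4 -> V=0 FIRE
t=4: input=4 -> V=0 FIRE
t=5: input=1 -> V=6
t=6: input=1 -> V=11
t=7: input=2 -> V=21
t=8: input=0 -> V=18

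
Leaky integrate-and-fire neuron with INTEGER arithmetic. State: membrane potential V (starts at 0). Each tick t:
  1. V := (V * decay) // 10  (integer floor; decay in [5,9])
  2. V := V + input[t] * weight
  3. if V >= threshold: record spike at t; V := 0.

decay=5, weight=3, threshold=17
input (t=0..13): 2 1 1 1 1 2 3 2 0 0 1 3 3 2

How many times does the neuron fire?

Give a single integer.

Answer: 0

Derivation:
t=0: input=2 -> V=6
t=1: input=1 -> V=6
t=2: input=1 -> V=6
t=3: input=1 -> V=6
t=4: input=1 -> V=6
t=5: input=2 -> V=9
t=6: input=3 -> V=13
t=7: input=2 -> V=12
t=8: input=0 -> V=6
t=9: input=0 -> V=3
t=10: input=1 -> V=4
t=11: input=3 -> V=11
t=12: input=3 -> V=14
t=13: input=2 -> V=13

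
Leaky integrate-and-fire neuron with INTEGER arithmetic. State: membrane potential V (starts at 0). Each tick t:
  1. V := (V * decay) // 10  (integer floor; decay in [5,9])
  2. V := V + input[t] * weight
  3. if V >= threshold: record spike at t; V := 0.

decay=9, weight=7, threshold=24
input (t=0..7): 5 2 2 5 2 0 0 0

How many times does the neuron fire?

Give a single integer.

t=0: input=5 -> V=0 FIRE
t=1: input=2 -> V=14
t=2: input=2 -> V=0 FIRE
t=3: input=5 -> V=0 FIRE
t=4: input=2 -> V=14
t=5: input=0 -> V=12
t=6: input=0 -> V=10
t=7: input=0 -> V=9

Answer: 3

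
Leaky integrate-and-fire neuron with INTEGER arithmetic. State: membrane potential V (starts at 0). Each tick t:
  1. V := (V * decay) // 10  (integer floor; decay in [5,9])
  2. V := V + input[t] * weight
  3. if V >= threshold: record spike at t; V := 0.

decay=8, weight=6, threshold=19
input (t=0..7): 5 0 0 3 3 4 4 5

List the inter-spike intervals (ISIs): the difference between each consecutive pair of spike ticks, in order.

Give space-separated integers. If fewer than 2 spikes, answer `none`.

Answer: 4 1 1 1

Derivation:
t=0: input=5 -> V=0 FIRE
t=1: input=0 -> V=0
t=2: input=0 -> V=0
t=3: input=3 -> V=18
t=4: input=3 -> V=0 FIRE
t=5: input=4 -> V=0 FIRE
t=6: input=4 -> V=0 FIRE
t=7: input=5 -> V=0 FIRE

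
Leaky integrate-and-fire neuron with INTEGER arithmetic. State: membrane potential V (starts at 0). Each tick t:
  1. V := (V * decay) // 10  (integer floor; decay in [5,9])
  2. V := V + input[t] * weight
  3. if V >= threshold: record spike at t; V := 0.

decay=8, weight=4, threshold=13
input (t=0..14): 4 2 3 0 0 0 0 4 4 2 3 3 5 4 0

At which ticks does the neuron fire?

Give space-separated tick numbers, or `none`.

t=0: input=4 -> V=0 FIRE
t=1: input=2 -> V=8
t=2: input=3 -> V=0 FIRE
t=3: input=0 -> V=0
t=4: input=0 -> V=0
t=5: input=0 -> V=0
t=6: input=0 -> V=0
t=7: input=4 -> V=0 FIRE
t=8: input=4 -> V=0 FIRE
t=9: input=2 -> V=8
t=10: input=3 -> V=0 FIRE
t=11: input=3 -> V=12
t=12: input=5 -> V=0 FIRE
t=13: input=4 -> V=0 FIRE
t=14: input=0 -> V=0

Answer: 0 2 7 8 10 12 13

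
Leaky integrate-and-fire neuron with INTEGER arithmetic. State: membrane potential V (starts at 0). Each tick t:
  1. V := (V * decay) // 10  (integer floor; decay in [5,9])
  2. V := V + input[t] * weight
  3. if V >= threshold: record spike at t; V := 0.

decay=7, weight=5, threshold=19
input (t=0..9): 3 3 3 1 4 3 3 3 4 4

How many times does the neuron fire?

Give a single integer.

t=0: input=3 -> V=15
t=1: input=3 -> V=0 FIRE
t=2: input=3 -> V=15
t=3: input=1 -> V=15
t=4: input=4 -> V=0 FIRE
t=5: input=3 -> V=15
t=6: input=3 -> V=0 FIRE
t=7: input=3 -> V=15
t=8: input=4 -> V=0 FIRE
t=9: input=4 -> V=0 FIRE

Answer: 5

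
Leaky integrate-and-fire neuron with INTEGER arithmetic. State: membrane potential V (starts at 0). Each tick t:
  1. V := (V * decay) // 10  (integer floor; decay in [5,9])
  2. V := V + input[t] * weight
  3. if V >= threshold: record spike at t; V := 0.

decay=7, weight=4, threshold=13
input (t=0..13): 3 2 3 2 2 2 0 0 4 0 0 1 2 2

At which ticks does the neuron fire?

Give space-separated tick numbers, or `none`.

Answer: 1 3 5 8 13

Derivation:
t=0: input=3 -> V=12
t=1: input=2 -> V=0 FIRE
t=2: input=3 -> V=12
t=3: input=2 -> V=0 FIRE
t=4: input=2 -> V=8
t=5: input=2 -> V=0 FIRE
t=6: input=0 -> V=0
t=7: input=0 -> V=0
t=8: input=4 -> V=0 FIRE
t=9: input=0 -> V=0
t=10: input=0 -> V=0
t=11: input=1 -> V=4
t=12: input=2 -> V=10
t=13: input=2 -> V=0 FIRE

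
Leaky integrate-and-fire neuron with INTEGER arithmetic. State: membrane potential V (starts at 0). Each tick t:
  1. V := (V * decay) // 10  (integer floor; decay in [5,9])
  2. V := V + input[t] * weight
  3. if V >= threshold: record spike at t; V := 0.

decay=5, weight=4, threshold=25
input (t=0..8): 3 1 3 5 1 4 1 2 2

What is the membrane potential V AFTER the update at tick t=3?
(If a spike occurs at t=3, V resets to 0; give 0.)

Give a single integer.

Answer: 0

Derivation:
t=0: input=3 -> V=12
t=1: input=1 -> V=10
t=2: input=3 -> V=17
t=3: input=5 -> V=0 FIRE
t=4: input=1 -> V=4
t=5: input=4 -> V=18
t=6: input=1 -> V=13
t=7: input=2 -> V=14
t=8: input=2 -> V=15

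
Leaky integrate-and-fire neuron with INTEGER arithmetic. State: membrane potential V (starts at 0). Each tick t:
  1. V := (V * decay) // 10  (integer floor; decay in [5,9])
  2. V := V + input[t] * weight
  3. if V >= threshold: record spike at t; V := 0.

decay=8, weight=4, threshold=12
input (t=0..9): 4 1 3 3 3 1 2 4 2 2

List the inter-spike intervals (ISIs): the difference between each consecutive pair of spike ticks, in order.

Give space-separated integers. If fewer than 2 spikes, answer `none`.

Answer: 2 1 1 3 2

Derivation:
t=0: input=4 -> V=0 FIRE
t=1: input=1 -> V=4
t=2: input=3 -> V=0 FIRE
t=3: input=3 -> V=0 FIRE
t=4: input=3 -> V=0 FIRE
t=5: input=1 -> V=4
t=6: input=2 -> V=11
t=7: input=4 -> V=0 FIRE
t=8: input=2 -> V=8
t=9: input=2 -> V=0 FIRE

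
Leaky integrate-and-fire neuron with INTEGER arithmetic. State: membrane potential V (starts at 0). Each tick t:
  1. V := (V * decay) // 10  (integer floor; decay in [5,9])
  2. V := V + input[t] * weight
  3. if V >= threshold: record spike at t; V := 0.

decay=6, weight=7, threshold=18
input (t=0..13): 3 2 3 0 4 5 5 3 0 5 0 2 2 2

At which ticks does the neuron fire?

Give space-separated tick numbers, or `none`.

Answer: 0 2 4 5 6 7 9 12

Derivation:
t=0: input=3 -> V=0 FIRE
t=1: input=2 -> V=14
t=2: input=3 -> V=0 FIRE
t=3: input=0 -> V=0
t=4: input=4 -> V=0 FIRE
t=5: input=5 -> V=0 FIRE
t=6: input=5 -> V=0 FIRE
t=7: input=3 -> V=0 FIRE
t=8: input=0 -> V=0
t=9: input=5 -> V=0 FIRE
t=10: input=0 -> V=0
t=11: input=2 -> V=14
t=12: input=2 -> V=0 FIRE
t=13: input=2 -> V=14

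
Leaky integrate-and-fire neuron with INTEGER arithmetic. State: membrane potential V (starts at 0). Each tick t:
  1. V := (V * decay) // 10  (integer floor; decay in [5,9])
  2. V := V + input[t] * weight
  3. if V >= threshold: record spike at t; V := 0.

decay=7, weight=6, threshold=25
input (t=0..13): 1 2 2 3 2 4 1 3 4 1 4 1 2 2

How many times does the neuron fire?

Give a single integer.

Answer: 4

Derivation:
t=0: input=1 -> V=6
t=1: input=2 -> V=16
t=2: input=2 -> V=23
t=3: input=3 -> V=0 FIRE
t=4: input=2 -> V=12
t=5: input=4 -> V=0 FIRE
t=6: input=1 -> V=6
t=7: input=3 -> V=22
t=8: input=4 -> V=0 FIRE
t=9: input=1 -> V=6
t=10: input=4 -> V=0 FIRE
t=11: input=1 -> V=6
t=12: input=2 -> V=16
t=13: input=2 -> V=23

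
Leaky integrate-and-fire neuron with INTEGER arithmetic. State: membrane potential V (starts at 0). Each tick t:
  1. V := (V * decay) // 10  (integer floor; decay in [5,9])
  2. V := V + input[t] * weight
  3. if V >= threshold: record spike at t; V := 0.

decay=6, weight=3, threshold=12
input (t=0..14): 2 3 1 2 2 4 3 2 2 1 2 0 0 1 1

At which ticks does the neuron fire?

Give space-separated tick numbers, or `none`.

t=0: input=2 -> V=6
t=1: input=3 -> V=0 FIRE
t=2: input=1 -> V=3
t=3: input=2 -> V=7
t=4: input=2 -> V=10
t=5: input=4 -> V=0 FIRE
t=6: input=3 -> V=9
t=7: input=2 -> V=11
t=8: input=2 -> V=0 FIRE
t=9: input=1 -> V=3
t=10: input=2 -> V=7
t=11: input=0 -> V=4
t=12: input=0 -> V=2
t=13: input=1 -> V=4
t=14: input=1 -> V=5

Answer: 1 5 8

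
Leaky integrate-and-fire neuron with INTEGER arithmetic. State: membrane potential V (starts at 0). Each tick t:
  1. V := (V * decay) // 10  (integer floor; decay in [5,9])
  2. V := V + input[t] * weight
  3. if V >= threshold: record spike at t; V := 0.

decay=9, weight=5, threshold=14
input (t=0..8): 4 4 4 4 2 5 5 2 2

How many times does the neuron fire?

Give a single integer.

Answer: 7

Derivation:
t=0: input=4 -> V=0 FIRE
t=1: input=4 -> V=0 FIRE
t=2: input=4 -> V=0 FIRE
t=3: input=4 -> V=0 FIRE
t=4: input=2 -> V=10
t=5: input=5 -> V=0 FIRE
t=6: input=5 -> V=0 FIRE
t=7: input=2 -> V=10
t=8: input=2 -> V=0 FIRE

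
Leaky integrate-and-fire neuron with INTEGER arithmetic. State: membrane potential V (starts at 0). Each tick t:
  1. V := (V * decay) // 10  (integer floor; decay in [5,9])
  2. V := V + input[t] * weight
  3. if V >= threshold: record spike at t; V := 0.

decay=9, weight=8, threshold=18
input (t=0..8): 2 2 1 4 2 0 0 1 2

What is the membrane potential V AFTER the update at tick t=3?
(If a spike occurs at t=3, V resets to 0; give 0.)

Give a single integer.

Answer: 0

Derivation:
t=0: input=2 -> V=16
t=1: input=2 -> V=0 FIRE
t=2: input=1 -> V=8
t=3: input=4 -> V=0 FIRE
t=4: input=2 -> V=16
t=5: input=0 -> V=14
t=6: input=0 -> V=12
t=7: input=1 -> V=0 FIRE
t=8: input=2 -> V=16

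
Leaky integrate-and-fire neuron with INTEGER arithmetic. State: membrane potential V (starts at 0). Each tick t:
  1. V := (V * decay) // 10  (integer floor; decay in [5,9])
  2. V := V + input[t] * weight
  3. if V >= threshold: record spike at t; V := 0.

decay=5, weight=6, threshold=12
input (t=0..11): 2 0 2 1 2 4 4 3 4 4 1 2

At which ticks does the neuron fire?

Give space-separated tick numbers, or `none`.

t=0: input=2 -> V=0 FIRE
t=1: input=0 -> V=0
t=2: input=2 -> V=0 FIRE
t=3: input=1 -> V=6
t=4: input=2 -> V=0 FIRE
t=5: input=4 -> V=0 FIRE
t=6: input=4 -> V=0 FIRE
t=7: input=3 -> V=0 FIRE
t=8: input=4 -> V=0 FIRE
t=9: input=4 -> V=0 FIRE
t=10: input=1 -> V=6
t=11: input=2 -> V=0 FIRE

Answer: 0 2 4 5 6 7 8 9 11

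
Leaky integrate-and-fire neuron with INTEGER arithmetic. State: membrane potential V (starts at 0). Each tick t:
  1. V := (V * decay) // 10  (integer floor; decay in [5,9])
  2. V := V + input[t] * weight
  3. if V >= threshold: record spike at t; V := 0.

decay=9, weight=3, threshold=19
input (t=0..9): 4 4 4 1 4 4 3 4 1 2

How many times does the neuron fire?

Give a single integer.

Answer: 3

Derivation:
t=0: input=4 -> V=12
t=1: input=4 -> V=0 FIRE
t=2: input=4 -> V=12
t=3: input=1 -> V=13
t=4: input=4 -> V=0 FIRE
t=5: input=4 -> V=12
t=6: input=3 -> V=0 FIRE
t=7: input=4 -> V=12
t=8: input=1 -> V=13
t=9: input=2 -> V=17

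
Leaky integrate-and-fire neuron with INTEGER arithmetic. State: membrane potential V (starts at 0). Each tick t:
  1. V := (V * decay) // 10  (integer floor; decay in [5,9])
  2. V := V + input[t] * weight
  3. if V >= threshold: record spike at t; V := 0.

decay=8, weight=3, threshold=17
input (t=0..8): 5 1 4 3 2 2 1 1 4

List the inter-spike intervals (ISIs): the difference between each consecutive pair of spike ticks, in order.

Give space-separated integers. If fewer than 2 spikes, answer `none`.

Answer: 6

Derivation:
t=0: input=5 -> V=15
t=1: input=1 -> V=15
t=2: input=4 -> V=0 FIRE
t=3: input=3 -> V=9
t=4: input=2 -> V=13
t=5: input=2 -> V=16
t=6: input=1 -> V=15
t=7: input=1 -> V=15
t=8: input=4 -> V=0 FIRE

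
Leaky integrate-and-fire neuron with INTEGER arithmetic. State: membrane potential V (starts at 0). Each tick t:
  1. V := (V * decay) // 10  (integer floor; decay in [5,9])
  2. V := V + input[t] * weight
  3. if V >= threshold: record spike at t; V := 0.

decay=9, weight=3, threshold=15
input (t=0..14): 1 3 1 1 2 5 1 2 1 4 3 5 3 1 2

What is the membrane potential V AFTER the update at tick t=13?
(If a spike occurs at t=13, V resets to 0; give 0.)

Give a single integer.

t=0: input=1 -> V=3
t=1: input=3 -> V=11
t=2: input=1 -> V=12
t=3: input=1 -> V=13
t=4: input=2 -> V=0 FIRE
t=5: input=5 -> V=0 FIRE
t=6: input=1 -> V=3
t=7: input=2 -> V=8
t=8: input=1 -> V=10
t=9: input=4 -> V=0 FIRE
t=10: input=3 -> V=9
t=11: input=5 -> V=0 FIRE
t=12: input=3 -> V=9
t=13: input=1 -> V=11
t=14: input=2 -> V=0 FIRE

Answer: 11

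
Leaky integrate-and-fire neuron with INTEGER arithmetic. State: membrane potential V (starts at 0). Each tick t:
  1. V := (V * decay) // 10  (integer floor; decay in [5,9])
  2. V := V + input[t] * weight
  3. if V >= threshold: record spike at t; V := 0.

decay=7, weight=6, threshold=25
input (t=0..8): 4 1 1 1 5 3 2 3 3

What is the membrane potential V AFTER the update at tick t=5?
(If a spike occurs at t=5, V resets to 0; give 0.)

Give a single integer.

Answer: 18

Derivation:
t=0: input=4 -> V=24
t=1: input=1 -> V=22
t=2: input=1 -> V=21
t=3: input=1 -> V=20
t=4: input=5 -> V=0 FIRE
t=5: input=3 -> V=18
t=6: input=2 -> V=24
t=7: input=3 -> V=0 FIRE
t=8: input=3 -> V=18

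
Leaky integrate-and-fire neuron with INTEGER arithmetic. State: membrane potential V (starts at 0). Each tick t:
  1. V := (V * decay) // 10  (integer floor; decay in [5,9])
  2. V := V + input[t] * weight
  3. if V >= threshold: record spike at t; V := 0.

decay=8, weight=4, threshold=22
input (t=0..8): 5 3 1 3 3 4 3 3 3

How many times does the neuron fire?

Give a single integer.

Answer: 3

Derivation:
t=0: input=5 -> V=20
t=1: input=3 -> V=0 FIRE
t=2: input=1 -> V=4
t=3: input=3 -> V=15
t=4: input=3 -> V=0 FIRE
t=5: input=4 -> V=16
t=6: input=3 -> V=0 FIRE
t=7: input=3 -> V=12
t=8: input=3 -> V=21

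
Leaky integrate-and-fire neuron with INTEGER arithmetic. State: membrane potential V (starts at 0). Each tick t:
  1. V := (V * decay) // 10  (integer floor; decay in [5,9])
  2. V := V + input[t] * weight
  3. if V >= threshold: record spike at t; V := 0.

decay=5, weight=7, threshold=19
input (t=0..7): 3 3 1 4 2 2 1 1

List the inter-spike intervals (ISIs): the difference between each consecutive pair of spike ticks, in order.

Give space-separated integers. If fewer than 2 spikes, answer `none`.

Answer: 1 2 2

Derivation:
t=0: input=3 -> V=0 FIRE
t=1: input=3 -> V=0 FIRE
t=2: input=1 -> V=7
t=3: input=4 -> V=0 FIRE
t=4: input=2 -> V=14
t=5: input=2 -> V=0 FIRE
t=6: input=1 -> V=7
t=7: input=1 -> V=10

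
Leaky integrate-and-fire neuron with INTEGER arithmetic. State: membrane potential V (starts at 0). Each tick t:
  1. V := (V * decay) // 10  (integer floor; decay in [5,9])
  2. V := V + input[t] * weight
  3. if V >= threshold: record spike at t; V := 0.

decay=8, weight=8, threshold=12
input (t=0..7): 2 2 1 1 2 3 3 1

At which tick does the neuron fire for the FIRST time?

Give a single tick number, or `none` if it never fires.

Answer: 0

Derivation:
t=0: input=2 -> V=0 FIRE
t=1: input=2 -> V=0 FIRE
t=2: input=1 -> V=8
t=3: input=1 -> V=0 FIRE
t=4: input=2 -> V=0 FIRE
t=5: input=3 -> V=0 FIRE
t=6: input=3 -> V=0 FIRE
t=7: input=1 -> V=8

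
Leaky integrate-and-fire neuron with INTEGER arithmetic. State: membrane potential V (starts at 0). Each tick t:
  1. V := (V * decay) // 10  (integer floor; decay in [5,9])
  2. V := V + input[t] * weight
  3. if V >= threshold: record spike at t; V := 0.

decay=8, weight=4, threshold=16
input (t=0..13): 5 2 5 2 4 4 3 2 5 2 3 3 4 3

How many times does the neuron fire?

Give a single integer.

Answer: 8

Derivation:
t=0: input=5 -> V=0 FIRE
t=1: input=2 -> V=8
t=2: input=5 -> V=0 FIRE
t=3: input=2 -> V=8
t=4: input=4 -> V=0 FIRE
t=5: input=4 -> V=0 FIRE
t=6: input=3 -> V=12
t=7: input=2 -> V=0 FIRE
t=8: input=5 -> V=0 FIRE
t=9: input=2 -> V=8
t=10: input=3 -> V=0 FIRE
t=11: input=3 -> V=12
t=12: input=4 -> V=0 FIRE
t=13: input=3 -> V=12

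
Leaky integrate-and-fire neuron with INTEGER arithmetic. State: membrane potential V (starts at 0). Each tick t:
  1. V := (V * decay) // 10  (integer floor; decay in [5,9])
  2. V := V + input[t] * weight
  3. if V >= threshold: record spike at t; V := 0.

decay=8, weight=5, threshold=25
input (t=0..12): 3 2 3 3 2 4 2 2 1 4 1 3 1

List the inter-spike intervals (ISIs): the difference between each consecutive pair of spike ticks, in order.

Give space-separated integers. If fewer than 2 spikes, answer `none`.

t=0: input=3 -> V=15
t=1: input=2 -> V=22
t=2: input=3 -> V=0 FIRE
t=3: input=3 -> V=15
t=4: input=2 -> V=22
t=5: input=4 -> V=0 FIRE
t=6: input=2 -> V=10
t=7: input=2 -> V=18
t=8: input=1 -> V=19
t=9: input=4 -> V=0 FIRE
t=10: input=1 -> V=5
t=11: input=3 -> V=19
t=12: input=1 -> V=20

Answer: 3 4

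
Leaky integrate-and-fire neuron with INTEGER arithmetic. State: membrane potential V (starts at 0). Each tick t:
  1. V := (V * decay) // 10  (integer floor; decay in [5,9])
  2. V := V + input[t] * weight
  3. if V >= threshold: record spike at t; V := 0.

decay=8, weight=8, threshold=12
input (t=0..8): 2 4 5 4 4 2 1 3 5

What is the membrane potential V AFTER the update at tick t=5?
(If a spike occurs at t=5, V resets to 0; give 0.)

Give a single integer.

t=0: input=2 -> V=0 FIRE
t=1: input=4 -> V=0 FIRE
t=2: input=5 -> V=0 FIRE
t=3: input=4 -> V=0 FIRE
t=4: input=4 -> V=0 FIRE
t=5: input=2 -> V=0 FIRE
t=6: input=1 -> V=8
t=7: input=3 -> V=0 FIRE
t=8: input=5 -> V=0 FIRE

Answer: 0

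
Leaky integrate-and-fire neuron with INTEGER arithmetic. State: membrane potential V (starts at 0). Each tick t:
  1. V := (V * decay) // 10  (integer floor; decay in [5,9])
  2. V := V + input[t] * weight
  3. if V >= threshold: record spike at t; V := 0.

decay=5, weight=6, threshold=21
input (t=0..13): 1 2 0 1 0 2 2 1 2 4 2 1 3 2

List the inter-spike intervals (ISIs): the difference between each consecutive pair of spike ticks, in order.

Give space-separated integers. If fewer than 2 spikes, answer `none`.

Answer: 3

Derivation:
t=0: input=1 -> V=6
t=1: input=2 -> V=15
t=2: input=0 -> V=7
t=3: input=1 -> V=9
t=4: input=0 -> V=4
t=5: input=2 -> V=14
t=6: input=2 -> V=19
t=7: input=1 -> V=15
t=8: input=2 -> V=19
t=9: input=4 -> V=0 FIRE
t=10: input=2 -> V=12
t=11: input=1 -> V=12
t=12: input=3 -> V=0 FIRE
t=13: input=2 -> V=12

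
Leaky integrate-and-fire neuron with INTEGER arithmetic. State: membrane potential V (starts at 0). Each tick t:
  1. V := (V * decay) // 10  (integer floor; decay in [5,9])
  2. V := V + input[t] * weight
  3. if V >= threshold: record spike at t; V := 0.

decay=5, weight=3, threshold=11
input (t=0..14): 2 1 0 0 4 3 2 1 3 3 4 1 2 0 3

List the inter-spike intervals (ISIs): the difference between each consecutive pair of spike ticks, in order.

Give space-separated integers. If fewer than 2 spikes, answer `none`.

Answer: 4 2

Derivation:
t=0: input=2 -> V=6
t=1: input=1 -> V=6
t=2: input=0 -> V=3
t=3: input=0 -> V=1
t=4: input=4 -> V=0 FIRE
t=5: input=3 -> V=9
t=6: input=2 -> V=10
t=7: input=1 -> V=8
t=8: input=3 -> V=0 FIRE
t=9: input=3 -> V=9
t=10: input=4 -> V=0 FIRE
t=11: input=1 -> V=3
t=12: input=2 -> V=7
t=13: input=0 -> V=3
t=14: input=3 -> V=10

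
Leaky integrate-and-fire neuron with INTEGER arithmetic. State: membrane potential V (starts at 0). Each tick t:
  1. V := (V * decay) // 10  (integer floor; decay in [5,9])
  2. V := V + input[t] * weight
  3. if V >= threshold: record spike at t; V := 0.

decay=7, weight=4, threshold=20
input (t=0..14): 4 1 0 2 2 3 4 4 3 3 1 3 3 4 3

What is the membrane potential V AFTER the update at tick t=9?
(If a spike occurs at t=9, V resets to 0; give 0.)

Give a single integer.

t=0: input=4 -> V=16
t=1: input=1 -> V=15
t=2: input=0 -> V=10
t=3: input=2 -> V=15
t=4: input=2 -> V=18
t=5: input=3 -> V=0 FIRE
t=6: input=4 -> V=16
t=7: input=4 -> V=0 FIRE
t=8: input=3 -> V=12
t=9: input=3 -> V=0 FIRE
t=10: input=1 -> V=4
t=11: input=3 -> V=14
t=12: input=3 -> V=0 FIRE
t=13: input=4 -> V=16
t=14: input=3 -> V=0 FIRE

Answer: 0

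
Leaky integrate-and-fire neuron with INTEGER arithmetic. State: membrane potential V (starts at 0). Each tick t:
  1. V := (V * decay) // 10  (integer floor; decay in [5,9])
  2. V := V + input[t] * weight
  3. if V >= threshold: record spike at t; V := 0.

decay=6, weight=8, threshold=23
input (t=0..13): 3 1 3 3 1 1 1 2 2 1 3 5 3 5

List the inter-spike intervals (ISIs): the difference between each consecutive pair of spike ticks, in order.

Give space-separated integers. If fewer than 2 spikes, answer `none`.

Answer: 2 1 4 3 1 1 1

Derivation:
t=0: input=3 -> V=0 FIRE
t=1: input=1 -> V=8
t=2: input=3 -> V=0 FIRE
t=3: input=3 -> V=0 FIRE
t=4: input=1 -> V=8
t=5: input=1 -> V=12
t=6: input=1 -> V=15
t=7: input=2 -> V=0 FIRE
t=8: input=2 -> V=16
t=9: input=1 -> V=17
t=10: input=3 -> V=0 FIRE
t=11: input=5 -> V=0 FIRE
t=12: input=3 -> V=0 FIRE
t=13: input=5 -> V=0 FIRE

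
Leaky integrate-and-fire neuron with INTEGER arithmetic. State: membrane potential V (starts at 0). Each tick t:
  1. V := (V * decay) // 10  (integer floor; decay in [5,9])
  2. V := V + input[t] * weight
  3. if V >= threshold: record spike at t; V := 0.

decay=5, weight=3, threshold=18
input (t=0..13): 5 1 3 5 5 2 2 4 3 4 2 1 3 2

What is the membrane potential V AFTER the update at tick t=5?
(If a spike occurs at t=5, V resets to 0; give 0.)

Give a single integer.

t=0: input=5 -> V=15
t=1: input=1 -> V=10
t=2: input=3 -> V=14
t=3: input=5 -> V=0 FIRE
t=4: input=5 -> V=15
t=5: input=2 -> V=13
t=6: input=2 -> V=12
t=7: input=4 -> V=0 FIRE
t=8: input=3 -> V=9
t=9: input=4 -> V=16
t=10: input=2 -> V=14
t=11: input=1 -> V=10
t=12: input=3 -> V=14
t=13: input=2 -> V=13

Answer: 13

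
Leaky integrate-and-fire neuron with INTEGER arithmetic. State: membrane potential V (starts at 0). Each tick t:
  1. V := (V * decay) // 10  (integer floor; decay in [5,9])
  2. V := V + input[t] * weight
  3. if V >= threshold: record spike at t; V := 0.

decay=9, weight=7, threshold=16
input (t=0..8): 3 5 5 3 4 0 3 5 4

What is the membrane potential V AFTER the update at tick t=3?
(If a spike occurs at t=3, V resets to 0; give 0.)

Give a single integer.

t=0: input=3 -> V=0 FIRE
t=1: input=5 -> V=0 FIRE
t=2: input=5 -> V=0 FIRE
t=3: input=3 -> V=0 FIRE
t=4: input=4 -> V=0 FIRE
t=5: input=0 -> V=0
t=6: input=3 -> V=0 FIRE
t=7: input=5 -> V=0 FIRE
t=8: input=4 -> V=0 FIRE

Answer: 0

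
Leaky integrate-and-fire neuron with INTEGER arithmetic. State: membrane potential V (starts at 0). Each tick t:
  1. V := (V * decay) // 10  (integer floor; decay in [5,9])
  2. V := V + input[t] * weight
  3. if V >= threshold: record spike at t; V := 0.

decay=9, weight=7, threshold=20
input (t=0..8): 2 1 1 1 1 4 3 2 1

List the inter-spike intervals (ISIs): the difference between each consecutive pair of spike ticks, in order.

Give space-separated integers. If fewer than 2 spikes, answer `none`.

Answer: 3 1

Derivation:
t=0: input=2 -> V=14
t=1: input=1 -> V=19
t=2: input=1 -> V=0 FIRE
t=3: input=1 -> V=7
t=4: input=1 -> V=13
t=5: input=4 -> V=0 FIRE
t=6: input=3 -> V=0 FIRE
t=7: input=2 -> V=14
t=8: input=1 -> V=19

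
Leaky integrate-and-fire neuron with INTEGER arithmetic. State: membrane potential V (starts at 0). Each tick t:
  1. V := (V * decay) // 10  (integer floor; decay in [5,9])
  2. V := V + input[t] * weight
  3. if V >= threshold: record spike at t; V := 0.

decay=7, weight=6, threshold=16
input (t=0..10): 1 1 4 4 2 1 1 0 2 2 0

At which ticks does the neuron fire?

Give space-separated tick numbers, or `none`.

t=0: input=1 -> V=6
t=1: input=1 -> V=10
t=2: input=4 -> V=0 FIRE
t=3: input=4 -> V=0 FIRE
t=4: input=2 -> V=12
t=5: input=1 -> V=14
t=6: input=1 -> V=15
t=7: input=0 -> V=10
t=8: input=2 -> V=0 FIRE
t=9: input=2 -> V=12
t=10: input=0 -> V=8

Answer: 2 3 8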